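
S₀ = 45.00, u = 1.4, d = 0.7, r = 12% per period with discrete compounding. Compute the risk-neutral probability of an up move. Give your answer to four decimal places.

p = 0.6000

Risk-neutral probability p = (1 + 0.12 − 0.7)/(1.4 − 0.7) = 0.4200/0.7000 = 0.6000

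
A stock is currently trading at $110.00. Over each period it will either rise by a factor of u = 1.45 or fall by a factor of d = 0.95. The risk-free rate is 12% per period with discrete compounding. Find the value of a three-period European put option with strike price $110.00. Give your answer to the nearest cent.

$3.21

Risk-neutral probability p = (1 + 0.12 − 0.95)/(1.45 − 0.95) = 0.1700/0.5000 = 0.3400
Terminal stock prices: S_uuu = 335.3, S_uud = 219.7, S_udd = 143.9, S_ddd = 94.31
Terminal payoffs (K − S): max(-225.3, 0) = 0, max(-109.7, 0) = 0, max(-33.95, 0) = 0, max(15.69, 0) = 15.69
Node uu (S = 231.3): V_uu = 1/1.12·[0.3400·0.0000 + 0.6600·0.0000] = 0.0000
Node ud (S = 151.5): V_ud = 1/1.12·[0.3400·0.0000 + 0.6600·0.0000] = 0.0000
Node dd (S = 99.27): V_dd = 1/1.12·[0.3400·0.0000 + 0.6600·15.6888] = 9.2452
Node u (S = 159.5): V_u = 1/1.12·[0.3400·0.0000 + 0.6600·0.0000] = 0.0000
Node d (S = 104.5): V_d = 1/1.12·[0.3400·0.0000 + 0.6600·9.2452] = 5.4480
Node 0 (S = 110): V_0 = 1/1.12·[0.3400·0.0000 + 0.6600·5.4480] = 3.2105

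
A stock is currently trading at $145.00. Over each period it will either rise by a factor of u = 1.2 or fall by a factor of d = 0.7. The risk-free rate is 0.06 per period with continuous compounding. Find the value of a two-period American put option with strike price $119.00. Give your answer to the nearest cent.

Risk-neutral probability p = (e^0.06 − 0.7)/(1.2 − 0.7) = 0.3618/0.5000 = 0.7237
Terminal stock prices: S_uu = 208.8, S_ud = 121.8, S_dd = 71.05
Terminal payoffs (K − S): max(-89.8, 0) = 0, max(-2.8, 0) = 0, max(47.95, 0) = 47.95
Node u (S = 174): continuation = e^(−0.06)·[0.7237·0.0000 + 0.2763·0.0000] = 0.0000; exercise value = 0.0000 ≤ continuation, so V_u = 0.0000
Node d (S = 101.5): continuation = e^(−0.06)·[0.7237·0.0000 + 0.2763·47.9500] = 12.4783; exercise value = 17.5000 > continuation, so V_d = 17.5000 (exercise)
Node 0 (S = 145): continuation = e^(−0.06)·[0.7237·0.0000 + 0.2763·17.5000] = 4.5541; exercise value = 0.0000 ≤ continuation, so V_0 = 4.5541

$4.55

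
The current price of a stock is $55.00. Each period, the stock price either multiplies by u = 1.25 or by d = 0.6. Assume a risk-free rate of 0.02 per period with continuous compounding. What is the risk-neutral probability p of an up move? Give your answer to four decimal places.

p = 0.6465

Risk-neutral probability p = (e^0.02 − 0.6)/(1.25 − 0.6) = 0.4202/0.6500 = 0.6465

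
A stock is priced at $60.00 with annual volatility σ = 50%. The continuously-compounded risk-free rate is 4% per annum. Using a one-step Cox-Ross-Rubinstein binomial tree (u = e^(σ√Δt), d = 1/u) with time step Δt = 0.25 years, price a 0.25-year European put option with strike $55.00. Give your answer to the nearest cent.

$4.44

CRR parameters: u = e^(σ√Δt) = e^(0.5·√0.25) = 1.2840, d = 1/u = 0.7788
Per-period rate: rΔt = 0.04·0.25 = 0.01, so R = e^0.01 = 1.0101
Risk-neutral probability p = (e^0.01 − 0.7788)/(1.2840 − 0.7788) = 0.2312/0.5052 = 0.4577
Terminal stock prices: S_u = 77.04, S_d = 46.73
Terminal payoffs (K − S): max(-22.04, 0) = 0, max(8.272, 0) = 8.272
Node 0 (S = 60): V_0 = e^(−0.01)·[0.4577·0.0000 + 0.5423·8.2720] = 4.4411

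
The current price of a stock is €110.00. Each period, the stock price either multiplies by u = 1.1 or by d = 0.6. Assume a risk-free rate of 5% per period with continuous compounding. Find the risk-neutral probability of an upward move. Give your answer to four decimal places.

Risk-neutral probability p = (e^0.05 − 0.6)/(1.1 − 0.6) = 0.4513/0.5000 = 0.9025

p = 0.9025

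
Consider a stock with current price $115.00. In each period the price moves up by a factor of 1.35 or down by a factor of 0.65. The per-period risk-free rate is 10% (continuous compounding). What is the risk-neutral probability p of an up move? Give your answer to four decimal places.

p = 0.6502

Risk-neutral probability p = (e^0.1 − 0.65)/(1.35 − 0.65) = 0.4552/0.7000 = 0.6502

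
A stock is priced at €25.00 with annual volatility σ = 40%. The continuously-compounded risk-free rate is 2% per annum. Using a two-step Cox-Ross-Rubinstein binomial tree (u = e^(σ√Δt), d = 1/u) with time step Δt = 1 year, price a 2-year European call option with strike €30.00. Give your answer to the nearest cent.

CRR parameters: u = e^(σ√Δt) = e^(0.4·√1) = 1.4918, d = 1/u = 0.6703
Per-period rate: rΔt = 0.02·1 = 0.02, so R = e^0.02 = 1.0202
Risk-neutral probability p = (e^0.02 − 0.6703)/(1.4918 − 0.6703) = 0.3499/0.8215 = 0.4259
Terminal stock prices: S_uu = 55.64, S_ud = 25, S_dd = 11.23
Terminal payoffs (S − K): max(25.64, 0) = 25.64, max(-5, 0) = 0, max(-18.77, 0) = 0
Node u (S = 37.3): V_u = e^(−0.02)·[0.4259·25.6385 + 0.5741·0.0000] = 10.7033
Node d (S = 16.76): V_d = e^(−0.02)·[0.4259·0.0000 + 0.5741·0.0000] = 0.0000
Node 0 (S = 25): V_0 = e^(−0.02)·[0.4259·10.7033 + 0.5741·0.0000] = 4.4683

€4.47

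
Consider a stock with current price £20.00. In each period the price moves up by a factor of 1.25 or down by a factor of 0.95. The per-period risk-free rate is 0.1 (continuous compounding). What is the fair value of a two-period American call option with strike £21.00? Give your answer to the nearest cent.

£3.37

Risk-neutral probability p = (e^0.1 − 0.95)/(1.25 − 0.95) = 0.1552/0.3000 = 0.5172
Terminal stock prices: S_uu = 31.25, S_ud = 23.75, S_dd = 18.05
Terminal payoffs (S − K): max(10.25, 0) = 10.25, max(2.75, 0) = 2.75, max(-2.95, 0) = 0
Node u (S = 25): continuation = e^(−0.1)·[0.5172·10.2500 + 0.4828·2.7500] = 5.9984; exercise value = 4.0000 ≤ continuation, so V_u = 5.9984
Node d (S = 19): continuation = e^(−0.1)·[0.5172·2.7500 + 0.4828·0.0000] = 1.2870; exercise value = 0.0000 ≤ continuation, so V_d = 1.2870
Node 0 (S = 20): continuation = e^(−0.1)·[0.5172·5.9984 + 0.4828·1.2870] = 3.3696; exercise value = 0.0000 ≤ continuation, so V_0 = 3.3696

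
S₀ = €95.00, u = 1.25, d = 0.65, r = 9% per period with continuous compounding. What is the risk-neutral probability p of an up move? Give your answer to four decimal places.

Risk-neutral probability p = (e^0.09 − 0.65)/(1.25 − 0.65) = 0.4442/0.6000 = 0.7403

p = 0.7403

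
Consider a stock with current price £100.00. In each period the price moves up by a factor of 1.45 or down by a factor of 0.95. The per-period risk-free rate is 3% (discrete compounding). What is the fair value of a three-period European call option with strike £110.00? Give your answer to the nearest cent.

Risk-neutral probability p = (1 + 0.03 − 0.95)/(1.45 − 0.95) = 0.0800/0.5000 = 0.1600
Terminal stock prices: S_uuu = 304.9, S_uud = 199.7, S_udd = 130.9, S_ddd = 85.74
Terminal payoffs (S − K): max(194.9, 0) = 194.9, max(89.74, 0) = 89.74, max(20.86, 0) = 20.86, max(-24.26, 0) = 0
Node uu (S = 210.2): V_uu = 1/1.03·[0.1600·194.8625 + 0.8400·89.7375] = 103.4539
Node ud (S = 137.8): V_ud = 1/1.03·[0.1600·89.7375 + 0.8400·20.8625] = 30.9539
Node dd (S = 90.25): V_dd = 1/1.03·[0.1600·20.8625 + 0.8400·0.0000] = 3.2408
Node u (S = 145): V_u = 1/1.03·[0.1600·103.4539 + 0.8400·30.9539] = 41.3144
Node d (S = 95): V_d = 1/1.03·[0.1600·30.9539 + 0.8400·3.2408] = 7.4513
Node 0 (S = 100): V_0 = 1/1.03·[0.1600·41.3144 + 0.8400·7.4513] = 12.4946

£12.49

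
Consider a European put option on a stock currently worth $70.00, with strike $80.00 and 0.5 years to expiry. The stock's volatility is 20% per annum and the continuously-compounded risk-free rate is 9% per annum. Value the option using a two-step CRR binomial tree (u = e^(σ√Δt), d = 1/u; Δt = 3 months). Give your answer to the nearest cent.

$8.30

CRR parameters: u = e^(σ√Δt) = e^(0.2·√0.25) = 1.1052, d = 1/u = 0.9048
Per-period rate: rΔt = 0.09·0.25 = 0.0225, so R = e^0.0225 = 1.0228
Risk-neutral probability p = (e^0.0225 − 0.9048)/(1.1052 − 0.9048) = 0.1179/0.2003 = 0.5886
Terminal stock prices: S_uu = 85.5, S_ud = 70, S_dd = 57.31
Terminal payoffs (K − S): max(-5.498, 0) = 0, max(10, 0) = 10, max(22.69, 0) = 22.69
Node u (S = 77.36): V_u = e^(−0.0225)·[0.5886·0.0000 + 0.4114·10.0000] = 4.0224
Node d (S = 63.34): V_d = e^(−0.0225)·[0.5886·10.0000 + 0.4114·22.6888] = 14.8815
Node 0 (S = 70): V_0 = e^(−0.0225)·[0.5886·4.0224 + 0.4114·14.8815] = 8.3009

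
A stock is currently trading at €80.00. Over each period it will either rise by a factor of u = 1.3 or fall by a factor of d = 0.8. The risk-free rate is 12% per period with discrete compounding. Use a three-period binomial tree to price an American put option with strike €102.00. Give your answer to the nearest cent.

€22.00

Risk-neutral probability p = (1 + 0.12 − 0.8)/(1.3 − 0.8) = 0.3200/0.5000 = 0.6400
Terminal stock prices: S_uuu = 175.8, S_uud = 108.2, S_udd = 66.56, S_ddd = 40.96
Terminal payoffs (K − S): max(-73.76, 0) = 0, max(-6.16, 0) = 0, max(35.44, 0) = 35.44, max(61.04, 0) = 61.04
Node uu (S = 135.2): continuation = 1/1.12·[0.6400·0.0000 + 0.3600·0.0000] = 0.0000; exercise value = 0.0000 ≤ continuation, so V_uu = 0.0000
Node ud (S = 83.2): continuation = 1/1.12·[0.6400·0.0000 + 0.3600·35.4400] = 11.3914; exercise value = 18.8000 > continuation, so V_ud = 18.8000 (exercise)
Node dd (S = 51.2): continuation = 1/1.12·[0.6400·35.4400 + 0.3600·61.0400] = 39.8714; exercise value = 50.8000 > continuation, so V_dd = 50.8000 (exercise)
Node u (S = 104): continuation = 1/1.12·[0.6400·0.0000 + 0.3600·18.8000] = 6.0429; exercise value = 0.0000 ≤ continuation, so V_u = 6.0429
Node d (S = 64): continuation = 1/1.12·[0.6400·18.8000 + 0.3600·50.8000] = 27.0714; exercise value = 38.0000 > continuation, so V_d = 38.0000 (exercise)
Node 0 (S = 80): continuation = 1/1.12·[0.6400·6.0429 + 0.3600·38.0000] = 15.6673; exercise value = 22.0000 > continuation, so V_0 = 22.0000 (exercise)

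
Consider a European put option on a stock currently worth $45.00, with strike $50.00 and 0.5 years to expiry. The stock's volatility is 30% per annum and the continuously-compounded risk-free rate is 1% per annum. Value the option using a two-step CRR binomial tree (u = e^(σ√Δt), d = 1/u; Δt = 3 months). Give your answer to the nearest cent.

CRR parameters: u = e^(σ√Δt) = e^(0.3·√0.25) = 1.1618, d = 1/u = 0.8607
Per-period rate: rΔt = 0.01·0.25 = 0.0025, so R = e^0.0025 = 1.0025
Risk-neutral probability p = (e^0.0025 − 0.8607)/(1.1618 − 0.8607) = 0.1418/0.3011 = 0.4709
Terminal stock prices: S_uu = 60.74, S_ud = 45, S_dd = 33.34
Terminal payoffs (K − S): max(-10.74, 0) = 0, max(5, 0) = 5, max(16.66, 0) = 16.66
Node u (S = 52.28): V_u = e^(−0.0025)·[0.4709·0.0000 + 0.5291·5.0000] = 2.6390
Node d (S = 38.73): V_d = e^(−0.0025)·[0.4709·5.0000 + 0.5291·16.6632] = 11.1433
Node 0 (S = 45): V_0 = e^(−0.0025)·[0.4709·2.6390 + 0.5291·11.1433] = 7.1209

$7.12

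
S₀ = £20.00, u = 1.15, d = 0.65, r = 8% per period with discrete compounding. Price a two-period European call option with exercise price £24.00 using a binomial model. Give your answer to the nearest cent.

£1.55

Risk-neutral probability p = (1 + 0.08 − 0.65)/(1.15 − 0.65) = 0.4300/0.5000 = 0.8600
Terminal stock prices: S_uu = 26.45, S_ud = 14.95, S_dd = 8.45
Terminal payoffs (S − K): max(2.45, 0) = 2.45, max(-9.05, 0) = 0, max(-15.55, 0) = 0
Node u (S = 23): V_u = 1/1.08·[0.8600·2.4500 + 0.1400·0.0000] = 1.9509
Node d (S = 13): V_d = 1/1.08·[0.8600·0.0000 + 0.1400·0.0000] = 0.0000
Node 0 (S = 20): V_0 = 1/1.08·[0.8600·1.9509 + 0.1400·0.0000] = 1.5535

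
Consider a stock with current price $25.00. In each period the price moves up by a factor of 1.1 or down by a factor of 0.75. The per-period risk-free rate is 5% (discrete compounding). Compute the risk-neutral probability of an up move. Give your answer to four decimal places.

p = 0.8571

Risk-neutral probability p = (1 + 0.05 − 0.75)/(1.1 − 0.75) = 0.3000/0.3500 = 0.8571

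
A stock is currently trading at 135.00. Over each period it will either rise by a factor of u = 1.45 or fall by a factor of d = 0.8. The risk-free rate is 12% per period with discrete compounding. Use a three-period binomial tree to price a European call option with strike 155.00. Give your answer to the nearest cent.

40.73

Risk-neutral probability p = (1 + 0.12 − 0.8)/(1.45 − 0.8) = 0.3200/0.6500 = 0.4923
Terminal stock prices: S_uuu = 411.6, S_uud = 227.1, S_udd = 125.3, S_ddd = 69.12
Terminal payoffs (S − K): max(256.6, 0) = 256.6, max(72.07, 0) = 72.07, max(-29.72, 0) = 0, max(-85.88, 0) = 0
Node uu (S = 283.8): V_uu = 1/1.12·[0.4923·256.5644 + 0.5077·72.0700] = 145.4446
Node ud (S = 156.6): V_ud = 1/1.12·[0.4923·72.0700 + 0.5077·0.0000] = 31.6791
Node dd (S = 86.4): V_dd = 1/1.12·[0.4923·0.0000 + 0.5077·0.0000] = 0.0000
Node u (S = 195.8): V_u = 1/1.12·[0.4923·145.4446 + 0.5077·31.6791] = 78.2918
Node d (S = 108): V_d = 1/1.12·[0.4923·31.6791 + 0.5077·0.0000] = 13.9249
Node 0 (S = 135): V_0 = 1/1.12·[0.4923·78.2918 + 0.5077·13.9249] = 40.7261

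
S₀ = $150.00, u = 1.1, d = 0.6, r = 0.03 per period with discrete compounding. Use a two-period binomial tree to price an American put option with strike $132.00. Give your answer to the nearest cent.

Risk-neutral probability p = (1 + 0.03 − 0.6)/(1.1 − 0.6) = 0.4300/0.5000 = 0.8600
Terminal stock prices: S_uu = 181.5, S_ud = 99, S_dd = 54
Terminal payoffs (K − S): max(-49.5, 0) = 0, max(33, 0) = 33, max(78, 0) = 78
Node u (S = 165): continuation = 1/1.03·[0.8600·0.0000 + 0.1400·33.0000] = 4.4854; exercise value = 0.0000 ≤ continuation, so V_u = 4.4854
Node d (S = 90): continuation = 1/1.03·[0.8600·33.0000 + 0.1400·78.0000] = 38.1553; exercise value = 42.0000 > continuation, so V_d = 42.0000 (exercise)
Node 0 (S = 150): continuation = 1/1.03·[0.8600·4.4854 + 0.1400·42.0000] = 9.4539; exercise value = 0.0000 ≤ continuation, so V_0 = 9.4539

$9.45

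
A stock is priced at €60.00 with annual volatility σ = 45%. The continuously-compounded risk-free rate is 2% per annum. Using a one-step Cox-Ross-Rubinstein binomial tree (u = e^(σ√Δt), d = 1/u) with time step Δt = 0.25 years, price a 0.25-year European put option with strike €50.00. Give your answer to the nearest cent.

CRR parameters: u = e^(σ√Δt) = e^(0.45·√0.25) = 1.2523, d = 1/u = 0.7985
Per-period rate: rΔt = 0.02·0.25 = 0.005, so R = e^0.005 = 1.0050
Risk-neutral probability p = (e^0.005 − 0.7985)/(1.2523 − 0.7985) = 0.2065/0.4538 = 0.4550
Terminal stock prices: S_u = 75.14, S_d = 47.91
Terminal payoffs (K − S): max(-25.14, 0) = 0, max(2.089, 0) = 2.089
Node 0 (S = 60): V_0 = e^(−0.005)·[0.4550·0.0000 + 0.5450·2.0890] = 1.1328

€1.13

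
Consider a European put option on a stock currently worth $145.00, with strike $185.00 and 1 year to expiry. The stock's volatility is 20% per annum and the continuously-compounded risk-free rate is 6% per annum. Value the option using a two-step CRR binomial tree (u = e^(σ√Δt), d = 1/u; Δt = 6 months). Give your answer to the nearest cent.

$31.51

CRR parameters: u = e^(σ√Δt) = e^(0.2·√0.5) = 1.1519, d = 1/u = 0.8681
Per-period rate: rΔt = 0.06·0.5 = 0.03, so R = e^0.03 = 1.0305
Risk-neutral probability p = (e^0.03 − 0.8681)/(1.1519 − 0.8681) = 0.1623/0.2838 = 0.5720
Terminal stock prices: S_uu = 192.4, S_ud = 145, S_dd = 109.3
Terminal payoffs (K − S): max(-7.4, 0) = 0, max(40, 0) = 40, max(75.72, 0) = 75.72
Node u (S = 167): V_u = e^(−0.03)·[0.5720·0.0000 + 0.4280·40.0000] = 16.6133
Node d (S = 125.9): V_d = e^(−0.03)·[0.5720·40.0000 + 0.4280·75.7224] = 53.6545
Node 0 (S = 145): V_0 = e^(−0.03)·[0.5720·16.6133 + 0.4280·53.6545] = 31.5067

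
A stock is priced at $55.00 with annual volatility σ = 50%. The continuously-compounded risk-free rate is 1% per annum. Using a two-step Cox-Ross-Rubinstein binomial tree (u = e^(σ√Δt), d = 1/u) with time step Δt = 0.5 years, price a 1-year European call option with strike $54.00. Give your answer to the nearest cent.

$10.51

CRR parameters: u = e^(σ√Δt) = e^(0.5·√0.5) = 1.4241, d = 1/u = 0.7022
Per-period rate: rΔt = 0.01·0.5 = 0.005, so R = e^0.005 = 1.0050
Risk-neutral probability p = (e^0.005 − 0.7022)/(1.4241 − 0.7022) = 0.3028/0.7219 = 0.4195
Terminal stock prices: S_uu = 111.5, S_ud = 55, S_dd = 27.12
Terminal payoffs (S − K): max(57.55, 0) = 57.55, max(1, 0) = 1, max(-26.88, 0) = 0
Node u (S = 78.33): V_u = e^(−0.005)·[0.4195·57.5463 + 0.5805·1.0000] = 24.5959
Node d (S = 38.62): V_d = e^(−0.005)·[0.4195·1.0000 + 0.5805·0.0000] = 0.4174
Node 0 (S = 55): V_0 = e^(−0.005)·[0.4195·24.5959 + 0.5805·0.4174] = 10.5067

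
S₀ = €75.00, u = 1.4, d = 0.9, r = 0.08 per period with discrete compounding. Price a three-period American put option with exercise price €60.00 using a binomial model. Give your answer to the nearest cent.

Risk-neutral probability p = (1 + 0.08 − 0.9)/(1.4 − 0.9) = 0.1800/0.5000 = 0.3600
Terminal stock prices: S_uuu = 205.8, S_uud = 132.3, S_udd = 85.05, S_ddd = 54.68
Terminal payoffs (K − S): max(-145.8, 0) = 0, max(-72.3, 0) = 0, max(-25.05, 0) = 0, max(5.325, 0) = 5.325
Node uu (S = 147): continuation = 1/1.08·[0.3600·0.0000 + 0.6400·0.0000] = 0.0000; exercise value = 0.0000 ≤ continuation, so V_uu = 0.0000
Node ud (S = 94.5): continuation = 1/1.08·[0.3600·0.0000 + 0.6400·0.0000] = 0.0000; exercise value = 0.0000 ≤ continuation, so V_ud = 0.0000
Node dd (S = 60.75): continuation = 1/1.08·[0.3600·0.0000 + 0.6400·5.3250] = 3.1556; exercise value = 0.0000 ≤ continuation, so V_dd = 3.1556
Node u (S = 105): continuation = 1/1.08·[0.3600·0.0000 + 0.6400·0.0000] = 0.0000; exercise value = 0.0000 ≤ continuation, so V_u = 0.0000
Node d (S = 67.5): continuation = 1/1.08·[0.3600·0.0000 + 0.6400·3.1556] = 1.8700; exercise value = 0.0000 ≤ continuation, so V_d = 1.8700
Node 0 (S = 75): continuation = 1/1.08·[0.3600·0.0000 + 0.6400·1.8700] = 1.1081; exercise value = 0.0000 ≤ continuation, so V_0 = 1.1081

€1.11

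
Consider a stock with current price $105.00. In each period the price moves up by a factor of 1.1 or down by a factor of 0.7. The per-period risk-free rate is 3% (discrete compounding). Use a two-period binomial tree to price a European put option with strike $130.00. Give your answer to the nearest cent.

$17.54

Risk-neutral probability p = (1 + 0.03 − 0.7)/(1.1 − 0.7) = 0.3300/0.4000 = 0.8250
Terminal stock prices: S_uu = 127.1, S_ud = 80.85, S_dd = 51.45
Terminal payoffs (K − S): max(2.95, 0) = 2.95, max(49.15, 0) = 49.15, max(78.55, 0) = 78.55
Node u (S = 115.5): V_u = 1/1.03·[0.8250·2.9500 + 0.1750·49.1500] = 10.7136
Node d (S = 73.5): V_d = 1/1.03·[0.8250·49.1500 + 0.1750·78.5500] = 52.7136
Node 0 (S = 105): V_0 = 1/1.03·[0.8250·10.7136 + 0.1750·52.7136] = 17.5375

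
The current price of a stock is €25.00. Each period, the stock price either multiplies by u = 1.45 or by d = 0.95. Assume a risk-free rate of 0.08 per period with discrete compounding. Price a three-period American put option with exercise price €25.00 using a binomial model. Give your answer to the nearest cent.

€1.15

Risk-neutral probability p = (1 + 0.08 − 0.95)/(1.45 − 0.95) = 0.1300/0.5000 = 0.2600
Terminal stock prices: S_uuu = 76.22, S_uud = 49.93, S_udd = 32.72, S_ddd = 21.43
Terminal payoffs (K − S): max(-51.22, 0) = 0, max(-24.93, 0) = 0, max(-7.716, 0) = 0, max(3.566, 0) = 3.566
Node uu (S = 52.56): continuation = 1/1.08·[0.2600·0.0000 + 0.7400·0.0000] = 0.0000; exercise value = 0.0000 ≤ continuation, so V_uu = 0.0000
Node ud (S = 34.44): continuation = 1/1.08·[0.2600·0.0000 + 0.7400·0.0000] = 0.0000; exercise value = 0.0000 ≤ continuation, so V_ud = 0.0000
Node dd (S = 22.56): continuation = 1/1.08·[0.2600·0.0000 + 0.7400·3.5656] = 2.4431; exercise value = 2.4375 ≤ continuation, so V_dd = 2.4431
Node u (S = 36.25): continuation = 1/1.08·[0.2600·0.0000 + 0.7400·0.0000] = 0.0000; exercise value = 0.0000 ≤ continuation, so V_u = 0.0000
Node d (S = 23.75): continuation = 1/1.08·[0.2600·0.0000 + 0.7400·2.4431] = 1.6740; exercise value = 1.2500 ≤ continuation, so V_d = 1.6740
Node 0 (S = 25): continuation = 1/1.08·[0.2600·0.0000 + 0.7400·1.6740] = 1.1470; exercise value = 0.0000 ≤ continuation, so V_0 = 1.1470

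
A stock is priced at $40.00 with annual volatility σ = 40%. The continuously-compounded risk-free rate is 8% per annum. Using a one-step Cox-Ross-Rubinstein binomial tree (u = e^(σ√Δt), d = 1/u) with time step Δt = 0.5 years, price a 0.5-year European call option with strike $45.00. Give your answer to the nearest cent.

$3.89

CRR parameters: u = e^(σ√Δt) = e^(0.4·√0.5) = 1.3269, d = 1/u = 0.7536
Per-period rate: rΔt = 0.08·0.5 = 0.04, so R = e^0.04 = 1.0408
Risk-neutral probability p = (e^0.04 − 0.7536)/(1.3269 − 0.7536) = 0.2872/0.5733 = 0.5009
Terminal stock prices: S_u = 53.08, S_d = 30.15
Terminal payoffs (S − K): max(8.076, 0) = 8.076, max(-14.85, 0) = 0
Node 0 (S = 40): V_0 = e^(−0.04)·[0.5009·8.0759 + 0.4991·0.0000] = 3.8870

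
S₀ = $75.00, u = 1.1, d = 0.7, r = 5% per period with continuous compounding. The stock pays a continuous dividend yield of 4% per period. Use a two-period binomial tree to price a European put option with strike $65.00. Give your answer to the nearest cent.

$3.58

Per-period risk-free factor R = e^0.05 = 1.0513; dividend-adjusted growth = e^(0.05−0.04) = 1.0101.
Risk-neutral probability p = (1.0101 − 0.7)/(1.1 − 0.7) = 0.3101/0.4000 = 0.7751
Terminal stock prices: S_uu = 90.75, S_ud = 57.75, S_dd = 36.75
Terminal payoffs (K − S): max(-25.75, 0) = 0, max(7.25, 0) = 7.25, max(28.25, 0) = 28.25
Node u (S = 82.5): V_u = e^(−0.05)·[0.7751·0.0000 + 0.2249·7.2500] = 1.5508
Node d (S = 52.5): V_d = e^(−0.05)·[0.7751·7.2500 + 0.2249·28.2500] = 11.3885
Node 0 (S = 75): V_0 = e^(−0.05)·[0.7751·1.5508 + 0.2249·11.3885] = 3.5795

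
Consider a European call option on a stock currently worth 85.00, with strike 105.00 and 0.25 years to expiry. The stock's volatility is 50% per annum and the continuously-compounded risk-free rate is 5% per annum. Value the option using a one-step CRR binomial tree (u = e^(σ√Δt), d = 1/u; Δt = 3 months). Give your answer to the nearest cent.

1.89

CRR parameters: u = e^(σ√Δt) = e^(0.5·√0.25) = 1.2840, d = 1/u = 0.7788
Per-period rate: rΔt = 0.05·0.25 = 0.0125, so R = e^0.0125 = 1.0126
Risk-neutral probability p = (e^0.0125 − 0.7788)/(1.2840 − 0.7788) = 0.2338/0.5052 = 0.4627
Terminal stock prices: S_u = 109.1, S_d = 66.2
Terminal payoffs (S − K): max(4.142, 0) = 4.142, max(-38.8, 0) = 0
Node 0 (S = 85): V_0 = e^(−0.0125)·[0.4627·4.1422 + 0.5373·0.0000] = 1.8929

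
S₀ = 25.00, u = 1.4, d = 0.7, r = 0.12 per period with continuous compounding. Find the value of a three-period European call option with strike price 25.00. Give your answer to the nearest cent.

9.75

Risk-neutral probability p = (e^0.12 − 0.7)/(1.4 − 0.7) = 0.4275/0.7000 = 0.6107
Terminal stock prices: S_uuu = 68.6, S_uud = 34.3, S_udd = 17.15, S_ddd = 8.575
Terminal payoffs (S − K): max(43.6, 0) = 43.6, max(9.3, 0) = 9.3, max(-7.85, 0) = 0, max(-16.43, 0) = 0
Node uu (S = 49): V_uu = e^(−0.12)·[0.6107·43.6000 + 0.3893·9.3000] = 26.8270
Node ud (S = 24.5): V_ud = e^(−0.12)·[0.6107·9.3000 + 0.3893·0.0000] = 5.0374
Node dd (S = 12.25): V_dd = e^(−0.12)·[0.6107·0.0000 + 0.3893·0.0000] = 0.0000
Node u (S = 35): V_u = e^(−0.12)·[0.6107·26.8270 + 0.3893·5.0374] = 16.2701
Node d (S = 17.5): V_d = e^(−0.12)·[0.6107·5.0374 + 0.3893·0.0000] = 2.7285
Node 0 (S = 25): V_0 = e^(−0.12)·[0.6107·16.2701 + 0.3893·2.7285] = 9.7548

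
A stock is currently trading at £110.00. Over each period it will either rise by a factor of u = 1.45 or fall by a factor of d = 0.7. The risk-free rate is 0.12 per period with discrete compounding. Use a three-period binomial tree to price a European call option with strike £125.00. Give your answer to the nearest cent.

Risk-neutral probability p = (1 + 0.12 − 0.7)/(1.45 − 0.7) = 0.4200/0.7500 = 0.5600
Terminal stock prices: S_uuu = 335.3, S_uud = 161.9, S_udd = 78.15, S_ddd = 37.73
Terminal payoffs (S − K): max(210.3, 0) = 210.3, max(36.89, 0) = 36.89, max(-46.85, 0) = 0, max(-87.27, 0) = 0
Node uu (S = 231.3): V_uu = 1/1.12·[0.5600·210.3487 + 0.4400·36.8925] = 119.6679
Node ud (S = 111.6): V_ud = 1/1.12·[0.5600·36.8925 + 0.4400·0.0000] = 18.4462
Node dd (S = 53.9): V_dd = 1/1.12·[0.5600·0.0000 + 0.4400·0.0000] = 0.0000
Node u (S = 159.5): V_u = 1/1.12·[0.5600·119.6679 + 0.4400·18.4462] = 67.0807
Node d (S = 77): V_d = 1/1.12·[0.5600·18.4462 + 0.4400·0.0000] = 9.2231
Node 0 (S = 110): V_0 = 1/1.12·[0.5600·67.0807 + 0.4400·9.2231] = 37.1637

£37.16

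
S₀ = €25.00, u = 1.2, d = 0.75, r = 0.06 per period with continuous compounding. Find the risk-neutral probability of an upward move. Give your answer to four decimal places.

p = 0.6930

Risk-neutral probability p = (e^0.06 − 0.75)/(1.2 − 0.75) = 0.3118/0.4500 = 0.6930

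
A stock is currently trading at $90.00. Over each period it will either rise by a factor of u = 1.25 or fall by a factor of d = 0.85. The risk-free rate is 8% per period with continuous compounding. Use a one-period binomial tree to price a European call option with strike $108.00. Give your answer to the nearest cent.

$2.42

Risk-neutral probability p = (e^0.08 − 0.85)/(1.25 − 0.85) = 0.2333/0.4000 = 0.5832
Terminal stock prices: S_u = 112.5, S_d = 76.5
Terminal payoffs (S − K): max(4.5, 0) = 4.5, max(-31.5, 0) = 0
Node 0 (S = 90): V_0 = e^(−0.08)·[0.5832·4.5000 + 0.4168·0.0000] = 2.4227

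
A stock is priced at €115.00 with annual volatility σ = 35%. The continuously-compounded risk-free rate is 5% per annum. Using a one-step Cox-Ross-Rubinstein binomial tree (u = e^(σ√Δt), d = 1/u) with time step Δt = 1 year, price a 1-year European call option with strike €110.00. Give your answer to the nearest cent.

CRR parameters: u = e^(σ√Δt) = e^(0.35·√1) = 1.4191, d = 1/u = 0.7047
Per-period rate: rΔt = 0.05·1 = 0.05, so R = e^0.05 = 1.0513
Risk-neutral probability p = (e^0.05 − 0.7047)/(1.4191 − 0.7047) = 0.3466/0.7144 = 0.4852
Terminal stock prices: S_u = 163.2, S_d = 81.04
Terminal payoffs (S − K): max(53.19, 0) = 53.19, max(-28.96, 0) = 0
Node 0 (S = 115): V_0 = e^(−0.05)·[0.4852·53.1928 + 0.5148·0.0000] = 24.5480

€24.55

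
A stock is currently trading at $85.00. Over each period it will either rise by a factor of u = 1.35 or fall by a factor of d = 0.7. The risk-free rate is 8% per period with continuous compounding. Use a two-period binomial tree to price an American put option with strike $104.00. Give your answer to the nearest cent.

Risk-neutral probability p = (e^0.08 − 0.7)/(1.35 − 0.7) = 0.3833/0.6500 = 0.5897
Terminal stock prices: S_uu = 154.9, S_ud = 80.33, S_dd = 41.65
Terminal payoffs (K − S): max(-50.91, 0) = 0, max(23.67, 0) = 23.67, max(62.35, 0) = 62.35
Node u (S = 114.8): continuation = e^(−0.08)·[0.5897·0.0000 + 0.4103·23.6750] = 8.9676; exercise value = 0.0000 ≤ continuation, so V_u = 8.9676
Node d (S = 59.5): continuation = e^(−0.08)·[0.5897·23.6750 + 0.4103·62.3500] = 36.5041; exercise value = 44.5000 > continuation, so V_d = 44.5000 (exercise)
Node 0 (S = 85): continuation = e^(−0.08)·[0.5897·8.9676 + 0.4103·44.5000] = 21.7371; exercise value = 19.0000 ≤ continuation, so V_0 = 21.7371

$21.74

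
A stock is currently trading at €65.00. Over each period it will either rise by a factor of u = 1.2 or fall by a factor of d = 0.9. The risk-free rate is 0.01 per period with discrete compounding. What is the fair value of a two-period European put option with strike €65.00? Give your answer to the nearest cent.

Risk-neutral probability p = (1 + 0.01 − 0.9)/(1.2 − 0.9) = 0.1100/0.3000 = 0.3667
Terminal stock prices: S_uu = 93.6, S_ud = 70.2, S_dd = 52.65
Terminal payoffs (K − S): max(-28.6, 0) = 0, max(-5.2, 0) = 0, max(12.35, 0) = 12.35
Node u (S = 78): V_u = 1/1.01·[0.3667·0.0000 + 0.6333·0.0000] = 0.0000
Node d (S = 58.5): V_d = 1/1.01·[0.3667·0.0000 + 0.6333·12.3500] = 7.7442
Node 0 (S = 65): V_0 = 1/1.01·[0.3667·0.0000 + 0.6333·7.7442] = 4.8561

€4.86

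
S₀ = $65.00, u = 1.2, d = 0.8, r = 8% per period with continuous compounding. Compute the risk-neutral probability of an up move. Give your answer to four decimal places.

Risk-neutral probability p = (e^0.08 − 0.8)/(1.2 − 0.8) = 0.2833/0.4000 = 0.7082

p = 0.7082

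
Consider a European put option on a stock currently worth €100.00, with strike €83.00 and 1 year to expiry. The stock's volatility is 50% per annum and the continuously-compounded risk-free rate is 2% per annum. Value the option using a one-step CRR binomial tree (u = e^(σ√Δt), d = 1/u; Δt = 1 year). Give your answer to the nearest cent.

CRR parameters: u = e^(σ√Δt) = e^(0.5·√1) = 1.6487, d = 1/u = 0.6065
Per-period rate: rΔt = 0.02·1 = 0.02, so R = e^0.02 = 1.0202
Risk-neutral probability p = (e^0.02 − 0.6065)/(1.6487 − 0.6065) = 0.4137/1.0422 = 0.3969
Terminal stock prices: S_u = 164.9, S_d = 60.65
Terminal payoffs (K − S): max(-81.87, 0) = 0, max(22.35, 0) = 22.35
Node 0 (S = 100): V_0 = e^(−0.02)·[0.3969·0.0000 + 0.6031·22.3469] = 13.2100

€13.21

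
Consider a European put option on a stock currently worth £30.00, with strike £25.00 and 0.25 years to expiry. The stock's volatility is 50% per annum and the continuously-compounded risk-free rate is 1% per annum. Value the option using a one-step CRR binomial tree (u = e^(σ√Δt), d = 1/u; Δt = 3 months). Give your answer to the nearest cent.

CRR parameters: u = e^(σ√Δt) = e^(0.5·√0.25) = 1.2840, d = 1/u = 0.7788
Per-period rate: rΔt = 0.01·0.25 = 0.0025, so R = e^0.0025 = 1.0025
Risk-neutral probability p = (e^0.0025 − 0.7788)/(1.2840 − 0.7788) = 0.2237/0.5052 = 0.4428
Terminal stock prices: S_u = 38.52, S_d = 23.36
Terminal payoffs (K − S): max(-13.52, 0) = 0, max(1.636, 0) = 1.636
Node 0 (S = 30): V_0 = e^(−0.0025)·[0.4428·0.0000 + 0.5572·1.6360] = 0.9093

£0.91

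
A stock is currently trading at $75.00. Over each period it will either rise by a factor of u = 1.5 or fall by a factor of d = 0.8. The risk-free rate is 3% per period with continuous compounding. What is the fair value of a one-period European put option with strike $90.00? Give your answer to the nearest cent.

Risk-neutral probability p = (e^0.03 − 0.8)/(1.5 − 0.8) = 0.2305/0.7000 = 0.3292
Terminal stock prices: S_u = 112.5, S_d = 60
Terminal payoffs (K − S): max(-22.5, 0) = 0, max(30, 0) = 30
Node 0 (S = 75): V_0 = e^(−0.03)·[0.3292·0.0000 + 0.6708·30.0000] = 19.5286

$19.53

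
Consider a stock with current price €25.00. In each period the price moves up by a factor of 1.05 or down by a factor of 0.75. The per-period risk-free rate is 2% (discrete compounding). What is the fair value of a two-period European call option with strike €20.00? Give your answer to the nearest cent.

Risk-neutral probability p = (1 + 0.02 − 0.75)/(1.05 − 0.75) = 0.2700/0.3000 = 0.9000
Terminal stock prices: S_uu = 27.56, S_ud = 19.69, S_dd = 14.06
Terminal payoffs (S − K): max(7.562, 0) = 7.562, max(-0.3125, 0) = 0, max(-5.938, 0) = 0
Node u (S = 26.25): V_u = 1/1.02·[0.9000·7.5625 + 0.1000·0.0000] = 6.6728
Node d (S = 18.75): V_d = 1/1.02·[0.9000·0.0000 + 0.1000·0.0000] = 0.0000
Node 0 (S = 25): V_0 = 1/1.02·[0.9000·6.6728 + 0.1000·0.0000] = 5.8878

€5.89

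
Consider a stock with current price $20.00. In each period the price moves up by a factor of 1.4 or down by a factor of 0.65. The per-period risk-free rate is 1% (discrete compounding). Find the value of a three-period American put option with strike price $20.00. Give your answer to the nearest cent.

$5.12

Risk-neutral probability p = (1 + 0.01 − 0.65)/(1.4 − 0.65) = 0.3600/0.7500 = 0.4800
Terminal stock prices: S_uuu = 54.88, S_uud = 25.48, S_udd = 11.83, S_ddd = 5.492
Terminal payoffs (K − S): max(-34.88, 0) = 0, max(-5.48, 0) = 0, max(8.17, 0) = 8.17, max(14.51, 0) = 14.51
Node uu (S = 39.2): continuation = 1/1.01·[0.4800·0.0000 + 0.5200·0.0000] = 0.0000; exercise value = 0.0000 ≤ continuation, so V_uu = 0.0000
Node ud (S = 18.2): continuation = 1/1.01·[0.4800·0.0000 + 0.5200·8.1700] = 4.2063; exercise value = 1.8000 ≤ continuation, so V_ud = 4.2063
Node dd (S = 8.45): continuation = 1/1.01·[0.4800·8.1700 + 0.5200·14.5075] = 11.3520; exercise value = 11.5500 > continuation, so V_dd = 11.5500 (exercise)
Node u (S = 28): continuation = 1/1.01·[0.4800·0.0000 + 0.5200·4.2063] = 2.1656; exercise value = 0.0000 ≤ continuation, so V_u = 2.1656
Node d (S = 13): continuation = 1/1.01·[0.4800·4.2063 + 0.5200·11.5500] = 7.9456; exercise value = 7.0000 ≤ continuation, so V_d = 7.9456
Node 0 (S = 20): continuation = 1/1.01·[0.4800·2.1656 + 0.5200·7.9456] = 5.1200; exercise value = 0.0000 ≤ continuation, so V_0 = 5.1200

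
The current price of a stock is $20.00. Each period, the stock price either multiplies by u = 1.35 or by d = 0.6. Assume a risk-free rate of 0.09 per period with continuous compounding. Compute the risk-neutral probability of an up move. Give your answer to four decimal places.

Risk-neutral probability p = (e^0.09 − 0.6)/(1.35 − 0.6) = 0.4942/0.7500 = 0.6589

p = 0.6589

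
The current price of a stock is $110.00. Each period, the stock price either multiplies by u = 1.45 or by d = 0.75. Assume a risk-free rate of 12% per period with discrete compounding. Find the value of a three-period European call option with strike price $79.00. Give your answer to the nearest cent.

Risk-neutral probability p = (1 + 0.12 − 0.75)/(1.45 − 0.75) = 0.3700/0.7000 = 0.5286
Terminal stock prices: S_uuu = 335.3, S_uud = 173.5, S_udd = 89.72, S_ddd = 46.41
Terminal payoffs (S − K): max(256.3, 0) = 256.3, max(94.46, 0) = 94.46, max(10.72, 0) = 10.72, max(-32.59, 0) = 0
Node uu (S = 231.3): V_uu = 1/1.12·[0.5286·256.3487 + 0.4714·94.4563] = 160.7393
Node ud (S = 119.6): V_ud = 1/1.12·[0.5286·94.4563 + 0.4714·10.7188] = 49.0893
Node dd (S = 61.88): V_dd = 1/1.12·[0.5286·10.7188 + 0.4714·0.0000] = 5.0586
Node u (S = 159.5): V_u = 1/1.12·[0.5286·160.7393 + 0.4714·49.0893] = 96.5217
Node d (S = 82.5): V_d = 1/1.12·[0.5286·49.0893 + 0.4714·5.0586] = 25.2964
Node 0 (S = 110): V_0 = 1/1.12·[0.5286·96.5217 + 0.4714·25.2964] = 56.2000

$56.20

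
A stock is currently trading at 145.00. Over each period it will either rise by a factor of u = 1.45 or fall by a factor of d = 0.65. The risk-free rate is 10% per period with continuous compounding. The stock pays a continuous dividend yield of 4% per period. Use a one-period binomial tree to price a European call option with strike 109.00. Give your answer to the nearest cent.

47.16

Per-period risk-free factor R = e^0.1 = 1.1052; dividend-adjusted growth = e^(0.1−0.04) = 1.0618.
Risk-neutral probability p = (1.0618 − 0.65)/(1.45 − 0.65) = 0.4118/0.8000 = 0.5148
Terminal stock prices: S_u = 210.2, S_d = 94.25
Terminal payoffs (S − K): max(101.2, 0) = 101.2, max(-14.75, 0) = 0
Node 0 (S = 145): V_0 = e^(−0.1)·[0.5148·101.2500 + 0.4852·0.0000] = 47.1629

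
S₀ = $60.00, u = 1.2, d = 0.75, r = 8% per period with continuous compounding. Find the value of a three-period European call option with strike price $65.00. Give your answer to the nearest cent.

$12.36

Risk-neutral probability p = (e^0.08 − 0.75)/(1.2 − 0.75) = 0.3333/0.4500 = 0.7406
Terminal stock prices: S_uuu = 103.7, S_uud = 64.8, S_udd = 40.5, S_ddd = 25.31
Terminal payoffs (S − K): max(38.68, 0) = 38.68, max(-0.2, 0) = 0, max(-24.5, 0) = 0, max(-39.69, 0) = 0
Node uu (S = 86.4): V_uu = e^(−0.08)·[0.7406·38.6800 + 0.2594·0.0000] = 26.4453
Node ud (S = 54): V_ud = e^(−0.08)·[0.7406·0.0000 + 0.2594·0.0000] = 0.0000
Node dd (S = 33.75): V_dd = e^(−0.08)·[0.7406·0.0000 + 0.2594·0.0000] = 0.0000
Node u (S = 72): V_u = e^(−0.08)·[0.7406·26.4453 + 0.2594·0.0000] = 18.0805
Node d (S = 45): V_d = e^(−0.08)·[0.7406·0.0000 + 0.2594·0.0000] = 0.0000
Node 0 (S = 60): V_0 = e^(−0.08)·[0.7406·18.0805 + 0.2594·0.0000] = 12.3616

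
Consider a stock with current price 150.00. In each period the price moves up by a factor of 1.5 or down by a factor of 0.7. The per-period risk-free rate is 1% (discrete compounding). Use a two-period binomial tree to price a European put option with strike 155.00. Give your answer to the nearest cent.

Risk-neutral probability p = (1 + 0.01 − 0.7)/(1.5 − 0.7) = 0.3100/0.8000 = 0.3875
Terminal stock prices: S_uu = 337.5, S_ud = 157.5, S_dd = 73.5
Terminal payoffs (K − S): max(-182.5, 0) = 0, max(-2.5, 0) = 0, max(81.5, 0) = 81.5
Node u (S = 225): V_u = 1/1.01·[0.3875·0.0000 + 0.6125·0.0000] = 0.0000
Node d (S = 105): V_d = 1/1.01·[0.3875·0.0000 + 0.6125·81.5000] = 49.4245
Node 0 (S = 150): V_0 = 1/1.01·[0.3875·0.0000 + 0.6125·49.4245] = 29.9728

29.97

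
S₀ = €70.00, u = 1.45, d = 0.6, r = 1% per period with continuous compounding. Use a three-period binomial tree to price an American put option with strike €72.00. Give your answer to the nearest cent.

Risk-neutral probability p = (e^0.01 − 0.6)/(1.45 − 0.6) = 0.4101/0.8500 = 0.4824
Terminal stock prices: S_uuu = 213.4, S_uud = 88.31, S_udd = 36.54, S_ddd = 15.12
Terminal payoffs (K − S): max(-141.4, 0) = 0, max(-16.31, 0) = 0, max(35.46, 0) = 35.46, max(56.88, 0) = 56.88
Node uu (S = 147.2): continuation = e^(−0.01)·[0.4824·0.0000 + 0.5176·0.0000] = 0.0000; exercise value = 0.0000 ≤ continuation, so V_uu = 0.0000
Node ud (S = 60.9): continuation = e^(−0.01)·[0.4824·0.0000 + 0.5176·35.4600] = 18.1710; exercise value = 11.1000 ≤ continuation, so V_ud = 18.1710
Node dd (S = 25.2): continuation = e^(−0.01)·[0.4824·35.4600 + 0.5176·56.8800] = 46.0836; exercise value = 46.8000 > continuation, so V_dd = 46.8000 (exercise)
Node u (S = 101.5): continuation = e^(−0.01)·[0.4824·0.0000 + 0.5176·18.1710] = 9.3115; exercise value = 0.0000 ≤ continuation, so V_u = 9.3115
Node d (S = 42): continuation = e^(−0.01)·[0.4824·18.1710 + 0.5176·46.8000] = 32.6608; exercise value = 30.0000 ≤ continuation, so V_d = 32.6608
Node 0 (S = 70): continuation = e^(−0.01)·[0.4824·9.3115 + 0.5176·32.6608] = 21.1839; exercise value = 2.0000 ≤ continuation, so V_0 = 21.1839

€21.18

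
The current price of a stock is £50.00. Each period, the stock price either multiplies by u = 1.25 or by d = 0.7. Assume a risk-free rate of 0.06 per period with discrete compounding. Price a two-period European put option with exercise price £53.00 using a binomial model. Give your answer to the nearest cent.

£6.75

Risk-neutral probability p = (1 + 0.06 − 0.7)/(1.25 − 0.7) = 0.3600/0.5500 = 0.6545
Terminal stock prices: S_uu = 78.12, S_ud = 43.75, S_dd = 24.5
Terminal payoffs (K − S): max(-25.12, 0) = 0, max(9.25, 0) = 9.25, max(28.5, 0) = 28.5
Node u (S = 62.5): V_u = 1/1.06·[0.6545·0.0000 + 0.3455·9.2500] = 3.0146
Node d (S = 35): V_d = 1/1.06·[0.6545·9.2500 + 0.3455·28.5000] = 15.0000
Node 0 (S = 50): V_0 = 1/1.06·[0.6545·3.0146 + 0.3455·15.0000] = 6.7500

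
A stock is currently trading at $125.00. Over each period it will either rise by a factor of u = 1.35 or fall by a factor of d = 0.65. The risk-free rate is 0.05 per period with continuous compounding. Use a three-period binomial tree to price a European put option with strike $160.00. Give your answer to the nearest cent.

$36.64

Risk-neutral probability p = (e^0.05 − 0.65)/(1.35 − 0.65) = 0.4013/0.7000 = 0.5732
Terminal stock prices: S_uuu = 307.5, S_uud = 148.1, S_udd = 71.3, S_ddd = 34.33
Terminal payoffs (K − S): max(-147.5, 0) = 0, max(11.92, 0) = 11.92, max(88.7, 0) = 88.7, max(125.7, 0) = 125.7
Node uu (S = 227.8): V_uu = e^(−0.05)·[0.5732·0.0000 + 0.4268·11.9219] = 4.8396
Node ud (S = 109.7): V_ud = e^(−0.05)·[0.5732·11.9219 + 0.4268·88.7031] = 42.5092
Node dd (S = 52.81): V_dd = e^(−0.05)·[0.5732·88.7031 + 0.4268·125.6719] = 99.3842
Node u (S = 168.8): V_u = e^(−0.05)·[0.5732·4.8396 + 0.4268·42.5092] = 19.8953
Node d (S = 81.25): V_d = e^(−0.05)·[0.5732·42.5092 + 0.4268·99.3842] = 63.5240
Node 0 (S = 125): V_0 = e^(−0.05)·[0.5732·19.8953 + 0.4268·63.5240] = 36.6357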